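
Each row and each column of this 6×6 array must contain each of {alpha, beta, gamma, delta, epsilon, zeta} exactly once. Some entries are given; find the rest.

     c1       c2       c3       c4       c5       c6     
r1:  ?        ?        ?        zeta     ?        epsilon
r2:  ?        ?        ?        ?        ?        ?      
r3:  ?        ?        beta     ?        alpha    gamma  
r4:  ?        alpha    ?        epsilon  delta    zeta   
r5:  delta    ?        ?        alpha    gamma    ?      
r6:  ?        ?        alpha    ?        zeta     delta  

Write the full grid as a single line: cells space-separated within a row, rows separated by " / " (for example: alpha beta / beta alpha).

alpha gamma delta zeta beta epsilon / gamma delta zeta beta epsilon alpha / zeta epsilon beta delta alpha gamma / beta alpha gamma epsilon delta zeta / delta zeta epsilon alpha gamma beta / epsilon beta alpha gamma zeta delta

(r1,c5) = beta
(r2,c5) = epsilon
(r3,c4) = delta
(r4,c3) = gamma
(r5,c6) = beta
(r1,c3) = delta
(r2,c3) = zeta
(r2,c6) = alpha
(r4,c1) = beta
(r5,c3) = epsilon
(r1,c2) = gamma
(r2,c1) = gamma
(r2,c4) = beta
(r5,c2) = zeta
(r6,c1) = epsilon
(r6,c2) = beta
(r6,c4) = gamma
(r1,c1) = alpha
(r2,c2) = delta
(r3,c1) = zeta
(r3,c2) = epsilon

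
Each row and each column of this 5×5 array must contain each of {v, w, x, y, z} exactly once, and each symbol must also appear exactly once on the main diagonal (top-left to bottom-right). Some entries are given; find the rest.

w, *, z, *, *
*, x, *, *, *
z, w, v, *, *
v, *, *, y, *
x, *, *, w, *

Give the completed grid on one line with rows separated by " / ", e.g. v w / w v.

w y z v x / y x w z v / z w v x y / v z x y w / x v y w z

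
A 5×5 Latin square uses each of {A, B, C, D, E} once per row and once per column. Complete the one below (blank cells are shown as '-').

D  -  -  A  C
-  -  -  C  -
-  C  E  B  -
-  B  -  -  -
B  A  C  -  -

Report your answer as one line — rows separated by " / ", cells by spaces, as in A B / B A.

D E B A C / E D A C B / A C E B D / C B D E A / B A C D E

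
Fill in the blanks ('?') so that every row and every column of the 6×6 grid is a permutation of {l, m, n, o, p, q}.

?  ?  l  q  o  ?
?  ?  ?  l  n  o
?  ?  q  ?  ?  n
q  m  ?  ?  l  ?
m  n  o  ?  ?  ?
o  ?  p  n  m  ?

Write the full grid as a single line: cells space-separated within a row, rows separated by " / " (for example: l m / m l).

n p l q o m / p q m l n o / l o q m p n / q m n o l p / m n o p q l / o l p n m q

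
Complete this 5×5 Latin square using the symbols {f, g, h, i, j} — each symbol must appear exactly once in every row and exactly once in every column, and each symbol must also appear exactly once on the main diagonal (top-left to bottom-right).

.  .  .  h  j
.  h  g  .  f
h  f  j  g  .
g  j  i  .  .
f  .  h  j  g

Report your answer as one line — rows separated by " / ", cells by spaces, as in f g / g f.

(r1,c1): row 1 has {h,j}; column 1 has {f,g,h}; the diagonal has {g,h,j}, so it must be i.
(r1,c2): row 1 has {h,i,j}; column 2 has {f,h,j}, so it must be g.
(r1,c3): row 1 has {g,h,i,j}; column 3 has {g,h,i,j}, so it must be f.
(r2,c1): row 2 has {f,g,h}; column 1 has {f,g,h,i}, so it must be j.
(r2,c4): row 2 has {f,g,h,j}; column 4 has {g,h,j}, so it must be i.
(r3,c5): row 3 has {f,g,h,j}; column 5 has {f,g,j}, so it must be i.
(r4,c4): row 4 has {g,i,j}; column 4 has {g,h,i,j}; the diagonal has {g,h,i,j}, so it must be f.
(r4,c5): row 4 has {f,g,i,j}; column 5 has {f,g,i,j}, so it must be h.
(r5,c2): row 5 has {f,g,h,j}; column 2 has {f,g,h,j}, so it must be i.

i g f h j / j h g i f / h f j g i / g j i f h / f i h j g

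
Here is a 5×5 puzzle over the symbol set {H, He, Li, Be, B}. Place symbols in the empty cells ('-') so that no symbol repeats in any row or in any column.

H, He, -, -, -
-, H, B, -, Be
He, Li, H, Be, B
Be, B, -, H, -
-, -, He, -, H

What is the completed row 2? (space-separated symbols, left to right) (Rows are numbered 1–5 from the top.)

Li H B He Be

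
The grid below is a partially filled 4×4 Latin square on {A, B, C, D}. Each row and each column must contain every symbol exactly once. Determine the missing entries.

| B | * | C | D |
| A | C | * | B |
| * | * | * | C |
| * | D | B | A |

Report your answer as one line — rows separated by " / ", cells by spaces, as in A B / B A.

(r1,c2) = A
(r2,c3) = D
(r3,c1) = D
(r3,c2) = B
(r3,c3) = A
(r4,c1) = C

B A C D / A C D B / D B A C / C D B A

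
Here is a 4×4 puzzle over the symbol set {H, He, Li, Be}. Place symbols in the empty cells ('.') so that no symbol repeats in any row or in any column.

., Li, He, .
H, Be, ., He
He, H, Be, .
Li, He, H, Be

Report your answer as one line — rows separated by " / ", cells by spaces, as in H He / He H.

(r1,c1) = Be
(r1,c4) = H
(r2,c3) = Li
(r3,c4) = Li

Be Li He H / H Be Li He / He H Be Li / Li He H Be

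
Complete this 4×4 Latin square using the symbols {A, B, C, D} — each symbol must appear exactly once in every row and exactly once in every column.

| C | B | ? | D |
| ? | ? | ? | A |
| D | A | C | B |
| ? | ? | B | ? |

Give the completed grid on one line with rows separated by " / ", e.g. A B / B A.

(r1,c3) = A
(r2,c1) = B
(r2,c3) = D
(r4,c1) = A
(r4,c4) = C
(r2,c2) = C
(r4,c2) = D

C B A D / B C D A / D A C B / A D B C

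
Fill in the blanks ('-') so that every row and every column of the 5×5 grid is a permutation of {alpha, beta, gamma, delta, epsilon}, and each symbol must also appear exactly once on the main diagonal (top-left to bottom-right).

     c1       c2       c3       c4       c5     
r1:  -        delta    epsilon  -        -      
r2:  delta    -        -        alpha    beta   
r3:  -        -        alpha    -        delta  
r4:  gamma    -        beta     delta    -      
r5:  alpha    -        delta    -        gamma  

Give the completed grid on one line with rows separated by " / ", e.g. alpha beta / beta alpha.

(r1,c1) = beta
(r1,c4) = gamma
(r1,c5) = alpha
(r2,c2) = epsilon
(r2,c3) = gamma
(r3,c1) = epsilon
(r3,c4) = beta
(r4,c2) = alpha
(r4,c5) = epsilon
(r5,c2) = beta
(r5,c4) = epsilon
(r3,c2) = gamma

beta delta epsilon gamma alpha / delta epsilon gamma alpha beta / epsilon gamma alpha beta delta / gamma alpha beta delta epsilon / alpha beta delta epsilon gamma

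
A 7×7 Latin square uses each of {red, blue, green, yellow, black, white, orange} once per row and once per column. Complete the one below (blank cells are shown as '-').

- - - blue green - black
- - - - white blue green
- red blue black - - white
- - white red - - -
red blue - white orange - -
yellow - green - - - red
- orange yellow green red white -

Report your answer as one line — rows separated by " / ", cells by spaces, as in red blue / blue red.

row 3 has {red,blue,black,white}; column 5 has {red,green,white,orange} — only yellow is left for (r3,c5).
row 5 has {red,blue,white,orange}; column 3 has {blue,green,yellow,white} — only black is left for (r5,c3).
row 5 has {red,blue,black,white,orange}; column 7 has {red,green,black,white} — only yellow is left for (r5,c7).
row 6 has {red,green,yellow}; column 4 has {red,blue,green,black,white} — only orange is left for (r6,c4).
row 6 has {red,green,yellow,orange}; column 6 has {blue,white} — only black is left for (r6,c6).
row 7 has {red,green,yellow,white,orange}; column 7 has {red,green,yellow,black,white} — only blue is left for (r7,c7).
row 2 has {blue,green,white}; column 4 has {red,blue,green,black,white,orange} — only yellow is left for (r2,c4).
row 4 has {red,white}; column 7 has {red,blue,green,yellow,black,white} — only orange is left for (r4,c7).
row 5 has {red,blue,yellow,black,white,orange}; column 6 has {blue,black,white} — only green is left for (r5,c6).
row 6 has {red,green,yellow,black,orange}; column 2 has {red,blue,orange} — only white is left for (r6,c2).
row 6 has {red,green,yellow,black,white,orange}; column 5 has {red,green,yellow,white,orange} — only blue is left for (r6,c5).
row 7 has {red,blue,green,yellow,white,orange}; column 1 has {red,yellow} — only black is left for (r7,c1).
row 1 has {blue,green,black}; column 2 has {red,blue,white,orange} — only yellow is left for (r1,c2).
row 2 has {blue,green,yellow,white}; column 1 has {red,yellow,black} — only orange is left for (r2,c1).
row 2 has {blue,green,yellow,white,orange}; column 2 has {red,blue,yellow,white,orange} — only black is left for (r2,c2).
row 2 has {blue,green,yellow,black,white,orange}; column 3 has {blue,green,yellow,black,white} — only red is left for (r2,c3).
row 3 has {red,blue,yellow,black,white}; column 1 has {red,yellow,black,orange} — only green is left for (r3,c1).
row 3 has {red,blue,green,yellow,black,white}; column 6 has {blue,green,black,white} — only orange is left for (r3,c6).
row 4 has {red,white,orange}; column 1 has {red,green,yellow,black,orange} — only blue is left for (r4,c1).
row 4 has {red,blue,white,orange}; column 2 has {red,blue,yellow,black,white,orange} — only green is left for (r4,c2).
row 4 has {red,blue,green,white,orange}; column 5 has {red,blue,green,yellow,white,orange} — only black is left for (r4,c5).
row 4 has {red,blue,green,black,white,orange}; column 6 has {blue,green,black,white,orange} — only yellow is left for (r4,c6).
row 1 has {blue,green,yellow,black}; column 1 has {red,blue,green,yellow,black,orange} — only white is left for (r1,c1).
row 1 has {blue,green,yellow,black,white}; column 3 has {red,blue,green,yellow,black,white} — only orange is left for (r1,c3).
row 1 has {blue,green,yellow,black,white,orange}; column 6 has {blue,green,yellow,black,white,orange} — only red is left for (r1,c6).

white yellow orange blue green red black / orange black red yellow white blue green / green red blue black yellow orange white / blue green white red black yellow orange / red blue black white orange green yellow / yellow white green orange blue black red / black orange yellow green red white blue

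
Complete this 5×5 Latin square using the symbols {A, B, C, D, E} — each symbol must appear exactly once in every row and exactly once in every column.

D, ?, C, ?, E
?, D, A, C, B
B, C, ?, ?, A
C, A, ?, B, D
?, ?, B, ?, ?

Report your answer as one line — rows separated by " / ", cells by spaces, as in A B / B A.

D B C A E / E D A C B / B C D E A / C A E B D / A E B D C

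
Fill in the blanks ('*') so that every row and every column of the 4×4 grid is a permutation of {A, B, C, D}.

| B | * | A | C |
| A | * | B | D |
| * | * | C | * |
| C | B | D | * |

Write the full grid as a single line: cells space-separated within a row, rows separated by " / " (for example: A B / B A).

B D A C / A C B D / D A C B / C B D A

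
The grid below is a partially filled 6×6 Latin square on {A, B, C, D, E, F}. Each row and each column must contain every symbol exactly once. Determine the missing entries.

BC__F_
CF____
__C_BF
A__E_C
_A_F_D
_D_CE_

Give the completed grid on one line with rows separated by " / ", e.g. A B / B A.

Cell (r3,c2): row 3 has {B,C,F}; column 2 has {A,C,D,F} → E.
Cell (r4,c2): row 4 has {A,C,E}; column 2 has {A,C,D,E,F} → B.
Cell (r4,c5): row 4 has {A,B,C,E}; column 5 has {B,E,F} → D.
Cell (r5,c1): row 5 has {A,D,F}; column 1 has {A,B,C} → E.
Cell (r5,c3): row 5 has {A,D,E,F}; column 3 has {C} → B.
Cell (r5,c5): row 5 has {A,B,D,E,F}; column 5 has {B,D,E,F} → C.
Cell (r6,c1): row 6 has {C,D,E}; column 1 has {A,B,C,E} → F.
Cell (r6,c3): row 6 has {C,D,E,F}; column 3 has {B,C} → A.
Cell (r6,c6): row 6 has {A,C,D,E,F}; column 6 has {C,D,F} → B.
Cell (r2,c5): row 2 has {C,F}; column 5 has {B,C,D,E,F} → A.
Cell (r2,c6): row 2 has {A,C,F}; column 6 has {B,C,D,F} → E.
Cell (r3,c1): row 3 has {B,C,E,F}; column 1 has {A,B,C,E,F} → D.
Cell (r3,c4): row 3 has {B,C,D,E,F}; column 4 has {C,E,F} → A.
Cell (r4,c3): row 4 has {A,B,C,D,E}; column 3 has {A,B,C} → F.
Cell (r1,c4): row 1 has {B,C,F}; column 4 has {A,C,E,F} → D.
Cell (r1,c6): row 1 has {B,C,D,F}; column 6 has {B,C,D,E,F} → A.
Cell (r2,c3): row 2 has {A,C,E,F}; column 3 has {A,B,C,F} → D.
Cell (r2,c4): row 2 has {A,C,D,E,F}; column 4 has {A,C,D,E,F} → B.
Cell (r1,c3): row 1 has {A,B,C,D,F}; column 3 has {A,B,C,D,F} → E.

B C E D F A / C F D B A E / D E C A B F / A B F E D C / E A B F C D / F D A C E B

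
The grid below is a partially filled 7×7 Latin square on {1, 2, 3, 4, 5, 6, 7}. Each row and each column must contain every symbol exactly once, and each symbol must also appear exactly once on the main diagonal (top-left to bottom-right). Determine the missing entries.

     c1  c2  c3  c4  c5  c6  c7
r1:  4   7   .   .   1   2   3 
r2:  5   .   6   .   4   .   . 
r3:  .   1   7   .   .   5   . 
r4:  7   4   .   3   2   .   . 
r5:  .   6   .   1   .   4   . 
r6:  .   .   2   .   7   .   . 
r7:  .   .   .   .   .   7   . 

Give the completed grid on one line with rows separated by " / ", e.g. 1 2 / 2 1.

4 7 5 6 1 2 3 / 5 2 6 7 4 3 1 / 3 1 7 4 6 5 2 / 7 4 1 3 2 6 5 / 2 6 3 1 5 4 7 / 6 3 2 5 7 1 4 / 1 5 4 2 3 7 6

At row 1, column 3: row 1 has {1,2,3,4,7}; column 3 has {2,6,7}; that leaves 5.
At row 1, column 4: row 1 has {1,2,3,4,5,7}; column 4 has {1,3}; that leaves 6.
At row 2, column 2: row 2 has {4,5,6}; column 2 has {1,4,6,7}; the diagonal has {3,4,7}; that leaves 2.
At row 2, column 4: row 2 has {2,4,5,6}; column 4 has {1,3,6}; that leaves 7.
At row 2, column 7: row 2 has {2,4,5,6,7}; column 7 has {3}; that leaves 1.
At row 4, column 3: row 4 has {2,3,4,7}; column 3 has {2,5,6,7}; that leaves 1.
At row 4, column 6: row 4 has {1,2,3,4,7}; column 6 has {2,4,5,7}; that leaves 6.
At row 4, column 7: row 4 has {1,2,3,4,6,7}; column 7 has {1,3}; that leaves 5.
At row 5, column 3: row 5 has {1,4,6}; column 3 has {1,2,5,6,7}; that leaves 3.
At row 5, column 5: row 5 has {1,3,4,6}; column 5 has {1,2,4,7}; the diagonal has {2,3,4,7}; that leaves 5.
At row 6, column 6: row 6 has {2,7}; column 6 has {2,4,5,6,7}; the diagonal has {2,3,4,5,7}; that leaves 1.
At row 7, column 3: row 7 has {7}; column 3 has {1,2,3,5,6,7}; that leaves 4.
At row 7, column 7: row 7 has {4,7}; column 7 has {1,3,5}; the diagonal has {1,2,3,4,5,7}; that leaves 6.
At row 2, column 6: row 2 has {1,2,4,5,6,7}; column 6 has {1,2,4,5,6,7}; that leaves 3.
At row 5, column 1: row 5 has {1,3,4,5,6}; column 1 has {4,5,7}; that leaves 2.
At row 5, column 7: row 5 has {1,2,3,4,5,6}; column 7 has {1,3,5,6}; that leaves 7.
At row 6, column 7: row 6 has {1,2,7}; column 7 has {1,3,5,6,7}; that leaves 4.
At row 7, column 5: row 7 has {4,6,7}; column 5 has {1,2,4,5,7}; that leaves 3.
At row 3, column 5: row 3 has {1,5,7}; column 5 has {1,2,3,4,5,7}; that leaves 6.
At row 3, column 7: row 3 has {1,5,6,7}; column 7 has {1,3,4,5,6,7}; that leaves 2.
At row 6, column 4: row 6 has {1,2,4,7}; column 4 has {1,3,6,7}; that leaves 5.
At row 7, column 1: row 7 has {3,4,6,7}; column 1 has {2,4,5,7}; that leaves 1.
At row 7, column 2: row 7 has {1,3,4,6,7}; column 2 has {1,2,4,6,7}; that leaves 5.
At row 7, column 4: row 7 has {1,3,4,5,6,7}; column 4 has {1,3,5,6,7}; that leaves 2.
At row 3, column 1: row 3 has {1,2,5,6,7}; column 1 has {1,2,4,5,7}; that leaves 3.
At row 3, column 4: row 3 has {1,2,3,5,6,7}; column 4 has {1,2,3,5,6,7}; that leaves 4.
At row 6, column 1: row 6 has {1,2,4,5,7}; column 1 has {1,2,3,4,5,7}; that leaves 6.
At row 6, column 2: row 6 has {1,2,4,5,6,7}; column 2 has {1,2,4,5,6,7}; that leaves 3.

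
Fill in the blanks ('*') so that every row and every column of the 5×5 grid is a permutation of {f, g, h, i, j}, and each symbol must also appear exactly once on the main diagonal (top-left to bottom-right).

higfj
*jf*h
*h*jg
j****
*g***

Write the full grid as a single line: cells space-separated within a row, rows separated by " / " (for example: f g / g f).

At row 3, column 3: row 3 has {g,h,j}; column 3 has {f,g}; the diagonal has {h,j}; that leaves i.
At row 4, column 2: row 4 has {j}; column 2 has {g,h,i,j}; that leaves f.
At row 4, column 3: row 4 has {f,j}; column 3 has {f,g,i}; that leaves h.
At row 4, column 4: row 4 has {f,h,j}; column 4 has {f,j}; the diagonal has {h,i,j}; that leaves g.
At row 4, column 5: row 4 has {f,g,h,j}; column 5 has {g,h,j}; that leaves i.
At row 5, column 3: row 5 has {g}; column 3 has {f,g,h,i}; that leaves j.
At row 5, column 5: row 5 has {g,j}; column 5 has {g,h,i,j}; the diagonal has {g,h,i,j}; that leaves f.
At row 2, column 4: row 2 has {f,h,j}; column 4 has {f,g,j}; that leaves i.
At row 3, column 1: row 3 has {g,h,i,j}; column 1 has {h,j}; that leaves f.
At row 5, column 1: row 5 has {f,g,j}; column 1 has {f,h,j}; that leaves i.
At row 5, column 4: row 5 has {f,g,i,j}; column 4 has {f,g,i,j}; that leaves h.
At row 2, column 1: row 2 has {f,h,i,j}; column 1 has {f,h,i,j}; that leaves g.

h i g f j / g j f i h / f h i j g / j f h g i / i g j h f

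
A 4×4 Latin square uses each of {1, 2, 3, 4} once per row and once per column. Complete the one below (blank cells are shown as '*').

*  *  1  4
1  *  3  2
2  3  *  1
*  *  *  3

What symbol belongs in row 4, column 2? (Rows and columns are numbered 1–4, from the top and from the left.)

1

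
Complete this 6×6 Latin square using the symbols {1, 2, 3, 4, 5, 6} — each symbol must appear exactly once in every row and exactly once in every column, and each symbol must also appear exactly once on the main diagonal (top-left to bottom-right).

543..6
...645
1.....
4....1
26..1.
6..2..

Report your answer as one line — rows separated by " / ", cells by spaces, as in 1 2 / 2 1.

5 4 3 1 2 6 / 3 2 1 6 4 5 / 1 3 6 4 5 2 / 4 5 2 3 6 1 / 2 6 4 5 1 3 / 6 1 5 2 3 4

(r1,c4) = 1
(r1,c5) = 2
(r2,c1) = 3
(r2,c2) = 2
(r2,c3) = 1
(r4,c4) = 3
(r6,c6) = 4
(r3,c3) = 6
(r4,c2) = 5
(r4,c3) = 2
(r4,c5) = 6
(r5,c6) = 3
(r6,c3) = 5
(r6,c5) = 3
(r3,c2) = 3
(r3,c5) = 5
(r3,c6) = 2
(r5,c3) = 4
(r5,c4) = 5
(r6,c2) = 1
(r3,c4) = 4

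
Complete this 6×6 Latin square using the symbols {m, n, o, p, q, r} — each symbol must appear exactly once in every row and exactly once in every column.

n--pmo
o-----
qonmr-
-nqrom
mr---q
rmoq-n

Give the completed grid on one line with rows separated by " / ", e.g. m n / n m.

(r1,c2) = q
(r1,c3) = r
(r2,c2) = p
(r2,c3) = m
(r2,c4) = n
(r2,c5) = q
(r2,c6) = r
(r3,c6) = p
(r4,c1) = p
(r5,c3) = p
(r5,c4) = o
(r5,c5) = n
(r6,c5) = p

n q r p m o / o p m n q r / q o n m r p / p n q r o m / m r p o n q / r m o q p n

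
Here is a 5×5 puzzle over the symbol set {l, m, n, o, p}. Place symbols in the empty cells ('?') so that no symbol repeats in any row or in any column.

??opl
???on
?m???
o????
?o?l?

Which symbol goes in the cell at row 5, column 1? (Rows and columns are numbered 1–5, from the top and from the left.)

n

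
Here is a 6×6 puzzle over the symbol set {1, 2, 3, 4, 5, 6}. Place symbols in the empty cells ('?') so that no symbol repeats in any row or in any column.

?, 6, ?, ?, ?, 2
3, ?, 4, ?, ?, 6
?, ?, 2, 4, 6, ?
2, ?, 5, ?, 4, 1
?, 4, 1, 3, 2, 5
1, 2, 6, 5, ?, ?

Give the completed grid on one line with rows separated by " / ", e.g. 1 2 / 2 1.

4 6 3 1 5 2 / 3 5 4 2 1 6 / 5 1 2 4 6 3 / 2 3 5 6 4 1 / 6 4 1 3 2 5 / 1 2 6 5 3 4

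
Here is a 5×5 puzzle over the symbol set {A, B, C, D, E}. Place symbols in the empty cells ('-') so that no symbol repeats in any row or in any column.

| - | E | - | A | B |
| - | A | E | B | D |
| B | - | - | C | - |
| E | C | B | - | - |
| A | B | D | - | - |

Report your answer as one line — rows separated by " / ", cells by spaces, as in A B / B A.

D E C A B / C A E B D / B D A C E / E C B D A / A B D E C

(r1,c3): row 1 has {A,B,E}; column 3 has {B,D,E}, so it must be C.
(r2,c1): row 2 has {A,B,D,E}; column 1 has {A,B,E}, so it must be C.
(r3,c2): row 3 has {B,C}; column 2 has {A,B,C,E}, so it must be D.
(r3,c3): row 3 has {B,C,D}; column 3 has {B,C,D,E}, so it must be A.
(r3,c5): row 3 has {A,B,C,D}; column 5 has {B,D}, so it must be E.
(r4,c4): row 4 has {B,C,E}; column 4 has {A,B,C}, so it must be D.
(r4,c5): row 4 has {B,C,D,E}; column 5 has {B,D,E}, so it must be A.
(r5,c4): row 5 has {A,B,D}; column 4 has {A,B,C,D}, so it must be E.
(r5,c5): row 5 has {A,B,D,E}; column 5 has {A,B,D,E}, so it must be C.
(r1,c1): row 1 has {A,B,C,E}; column 1 has {A,B,C,E}, so it must be D.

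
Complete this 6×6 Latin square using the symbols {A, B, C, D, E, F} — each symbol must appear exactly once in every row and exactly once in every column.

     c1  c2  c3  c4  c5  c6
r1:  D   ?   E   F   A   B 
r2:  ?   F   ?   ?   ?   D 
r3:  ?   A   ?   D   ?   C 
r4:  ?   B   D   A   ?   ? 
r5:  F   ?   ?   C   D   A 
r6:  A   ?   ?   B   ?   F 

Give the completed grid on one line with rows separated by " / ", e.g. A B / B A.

row 1 has {A,B,D,E,F}; column 2 has {A,B,F} — only C is left for (r1,c2).
row 2 has {D,F}; column 4 has {A,B,C,D,F} — only E is left for (r2,c4).
row 4 has {A,B,D}; column 6 has {A,B,C,D,F} — only E is left for (r4,c6).
row 5 has {A,C,D,F}; column 2 has {A,B,C,F} — only E is left for (r5,c2).
row 5 has {A,C,D,E,F}; column 3 has {D,E} — only B is left for (r5,c3).
row 6 has {A,B,F}; column 2 has {A,B,C,E,F} — only D is left for (r6,c2).
row 6 has {A,B,D,F}; column 3 has {B,D,E} — only C is left for (r6,c3).
row 6 has {A,B,C,D,F}; column 5 has {A,D} — only E is left for (r6,c5).
row 2 has {D,E,F}; column 3 has {B,C,D,E} — only A is left for (r2,c3).
row 3 has {A,C,D}; column 3 has {A,B,C,D,E} — only F is left for (r3,c3).
row 3 has {A,C,D,F}; column 5 has {A,D,E} — only B is left for (r3,c5).
row 4 has {A,B,D,E}; column 1 has {A,D,F} — only C is left for (r4,c1).
row 4 has {A,B,C,D,E}; column 5 has {A,B,D,E} — only F is left for (r4,c5).
row 2 has {A,D,E,F}; column 1 has {A,C,D,F} — only B is left for (r2,c1).
row 2 has {A,B,D,E,F}; column 5 has {A,B,D,E,F} — only C is left for (r2,c5).
row 3 has {A,B,C,D,F}; column 1 has {A,B,C,D,F} — only E is left for (r3,c1).

D C E F A B / B F A E C D / E A F D B C / C B D A F E / F E B C D A / A D C B E F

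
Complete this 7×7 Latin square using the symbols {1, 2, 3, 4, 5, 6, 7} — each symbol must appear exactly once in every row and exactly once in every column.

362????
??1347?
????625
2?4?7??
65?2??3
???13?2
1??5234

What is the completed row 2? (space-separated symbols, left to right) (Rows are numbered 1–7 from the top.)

5 2 1 3 4 7 6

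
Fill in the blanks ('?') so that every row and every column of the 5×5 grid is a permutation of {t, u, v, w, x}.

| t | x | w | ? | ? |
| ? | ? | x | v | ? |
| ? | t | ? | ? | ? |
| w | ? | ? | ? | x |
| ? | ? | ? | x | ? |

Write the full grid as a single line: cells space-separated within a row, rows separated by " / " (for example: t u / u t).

t x w u v / u w x v t / x t v w u / w v u t x / v u t x w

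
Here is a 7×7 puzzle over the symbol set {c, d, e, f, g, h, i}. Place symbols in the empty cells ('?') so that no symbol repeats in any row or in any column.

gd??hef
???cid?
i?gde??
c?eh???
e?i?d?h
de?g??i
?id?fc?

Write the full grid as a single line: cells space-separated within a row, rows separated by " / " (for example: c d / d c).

g d c i h e f / f g h c i d e / i h g d e f c / c f e h g i d / e c i f d g h / d e f g c h i / h i d e f c g

(r1,c3) = c
(r1,c4) = i
(r3,c7) = c
(r4,c5) = g
(r4,c7) = d
(r5,c4) = f
(r5,c6) = g
(r6,c5) = c
(r7,c1) = h
(r7,c4) = e
(r7,c7) = g
(r2,c1) = f
(r2,c3) = h
(r2,c7) = e
(r4,c2) = f
(r4,c6) = i
(r5,c2) = c
(r6,c3) = f
(r6,c6) = h
(r2,c2) = g
(r3,c2) = h
(r3,c6) = f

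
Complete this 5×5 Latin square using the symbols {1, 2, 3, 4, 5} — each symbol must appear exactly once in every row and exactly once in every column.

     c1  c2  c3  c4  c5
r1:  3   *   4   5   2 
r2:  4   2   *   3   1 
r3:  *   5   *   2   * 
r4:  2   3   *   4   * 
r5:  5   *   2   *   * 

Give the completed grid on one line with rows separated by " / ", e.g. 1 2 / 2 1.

3 1 4 5 2 / 4 2 5 3 1 / 1 5 3 2 4 / 2 3 1 4 5 / 5 4 2 1 3

(r1,c2) = 1
(r2,c3) = 5
(r3,c1) = 1
(r3,c3) = 3
(r3,c5) = 4
(r4,c3) = 1
(r4,c5) = 5
(r5,c2) = 4
(r5,c4) = 1
(r5,c5) = 3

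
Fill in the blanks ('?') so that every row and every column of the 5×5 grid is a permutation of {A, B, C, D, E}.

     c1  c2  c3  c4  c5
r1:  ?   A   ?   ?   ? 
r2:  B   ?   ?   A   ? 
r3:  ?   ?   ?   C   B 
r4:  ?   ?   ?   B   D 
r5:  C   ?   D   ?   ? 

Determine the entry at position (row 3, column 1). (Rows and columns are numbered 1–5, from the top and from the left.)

D

(r5,c4) = E
(r5,c5) = A
(r1,c4) = D
(r5,c2) = B
(r1,c1) = E
(r1,c5) = C
(r2,c5) = E
(r4,c1) = A
(r1,c3) = B
(r2,c3) = C
(r3,c1) = D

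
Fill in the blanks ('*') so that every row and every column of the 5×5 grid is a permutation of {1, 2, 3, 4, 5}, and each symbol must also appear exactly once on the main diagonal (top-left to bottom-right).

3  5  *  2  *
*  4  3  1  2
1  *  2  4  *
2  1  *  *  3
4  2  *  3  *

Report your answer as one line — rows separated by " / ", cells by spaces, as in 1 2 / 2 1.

3 5 1 2 4 / 5 4 3 1 2 / 1 3 2 4 5 / 2 1 4 5 3 / 4 2 5 3 1

row 2 has {1,2,3,4}; column 1 has {1,2,3,4} — only 5 is left for (r2,c1).
row 3 has {1,2,4}; column 2 has {1,2,4,5} — only 3 is left for (r3,c2).
row 3 has {1,2,3,4}; column 5 has {2,3} — only 5 is left for (r3,c5).
row 4 has {1,2,3}; column 4 has {1,2,3,4}; the diagonal has {2,3,4} — only 5 is left for (r4,c4).
row 5 has {2,3,4}; column 5 has {2,3,5}; the diagonal has {2,3,4,5} — only 1 is left for (r5,c5).
row 1 has {2,3,5}; column 5 has {1,2,3,5} — only 4 is left for (r1,c5).
row 4 has {1,2,3,5}; column 3 has {2,3} — only 4 is left for (r4,c3).
row 5 has {1,2,3,4}; column 3 has {2,3,4} — only 5 is left for (r5,c3).
row 1 has {2,3,4,5}; column 3 has {2,3,4,5} — only 1 is left for (r1,c3).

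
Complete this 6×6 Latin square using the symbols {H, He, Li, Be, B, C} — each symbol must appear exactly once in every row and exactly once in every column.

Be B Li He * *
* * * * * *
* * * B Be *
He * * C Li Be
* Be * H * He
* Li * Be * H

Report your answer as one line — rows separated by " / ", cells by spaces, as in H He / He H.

Be B Li He H C / H C Be Li He B / C He H B Be Li / He H B C Li Be / Li Be C H B He / B Li He Be C H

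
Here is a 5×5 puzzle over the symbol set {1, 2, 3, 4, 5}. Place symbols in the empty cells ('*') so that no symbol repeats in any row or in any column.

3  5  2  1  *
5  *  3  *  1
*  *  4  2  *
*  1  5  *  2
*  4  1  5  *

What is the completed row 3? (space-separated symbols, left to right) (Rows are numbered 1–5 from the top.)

1 3 4 2 5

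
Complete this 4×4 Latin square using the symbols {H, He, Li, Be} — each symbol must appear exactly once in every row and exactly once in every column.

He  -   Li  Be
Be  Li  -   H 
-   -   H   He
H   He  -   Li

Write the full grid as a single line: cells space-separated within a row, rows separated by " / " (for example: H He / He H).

He H Li Be / Be Li He H / Li Be H He / H He Be Li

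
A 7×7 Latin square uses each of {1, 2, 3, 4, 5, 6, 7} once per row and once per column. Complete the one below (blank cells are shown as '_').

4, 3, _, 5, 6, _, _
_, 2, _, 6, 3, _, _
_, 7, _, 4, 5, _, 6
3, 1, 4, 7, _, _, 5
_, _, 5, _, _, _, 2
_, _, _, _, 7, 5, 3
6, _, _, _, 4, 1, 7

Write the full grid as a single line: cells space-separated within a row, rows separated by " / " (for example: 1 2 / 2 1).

4 3 7 5 6 2 1 / 5 2 1 6 3 7 4 / 1 7 2 4 5 3 6 / 3 1 4 7 2 6 5 / 7 6 5 3 1 4 2 / 2 4 6 1 7 5 3 / 6 5 3 2 4 1 7

(r1,c7) = 1
(r2,c7) = 4
(r4,c5) = 2
(r4,c6) = 6
(r5,c5) = 1
(r7,c2) = 5
(r2,c6) = 7
(r5,c1) = 7
(r5,c4) = 3
(r5,c6) = 4
(r7,c4) = 2
(r1,c6) = 2
(r2,c3) = 1
(r3,c6) = 3
(r5,c2) = 6
(r6,c2) = 4
(r6,c4) = 1
(r7,c3) = 3
(r1,c3) = 7
(r2,c1) = 5
(r3,c3) = 2
(r6,c1) = 2
(r6,c3) = 6
(r3,c1) = 1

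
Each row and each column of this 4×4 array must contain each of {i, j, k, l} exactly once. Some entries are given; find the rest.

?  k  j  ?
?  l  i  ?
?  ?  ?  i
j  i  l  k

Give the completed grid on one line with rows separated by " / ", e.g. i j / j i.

i k j l / k l i j / l j k i / j i l k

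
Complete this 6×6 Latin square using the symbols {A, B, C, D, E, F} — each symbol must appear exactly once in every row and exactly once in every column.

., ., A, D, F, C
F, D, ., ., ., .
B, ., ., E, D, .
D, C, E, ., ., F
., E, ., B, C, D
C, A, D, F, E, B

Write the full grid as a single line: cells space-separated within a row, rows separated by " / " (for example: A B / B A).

row 1 has {A,C,D,F}; column 1 has {B,C,D,F} — only E is left for (r1,c1).
row 1 has {A,C,D,E,F}; column 2 has {A,C,D,E} — only B is left for (r1,c2).
row 3 has {B,D,E}; column 2 has {A,B,C,D,E} — only F is left for (r3,c2).
row 3 has {B,D,E,F}; column 3 has {A,D,E} — only C is left for (r3,c3).
row 3 has {B,C,D,E,F}; column 6 has {B,C,D,F} — only A is left for (r3,c6).
row 4 has {C,D,E,F}; column 4 has {B,D,E,F} — only A is left for (r4,c4).
row 4 has {A,C,D,E,F}; column 5 has {C,D,E,F} — only B is left for (r4,c5).
row 5 has {B,C,D,E}; column 1 has {B,C,D,E,F} — only A is left for (r5,c1).
row 5 has {A,B,C,D,E}; column 3 has {A,C,D,E} — only F is left for (r5,c3).
row 2 has {D,F}; column 3 has {A,C,D,E,F} — only B is left for (r2,c3).
row 2 has {B,D,F}; column 4 has {A,B,D,E,F} — only C is left for (r2,c4).
row 2 has {B,C,D,F}; column 5 has {B,C,D,E,F} — only A is left for (r2,c5).
row 2 has {A,B,C,D,F}; column 6 has {A,B,C,D,F} — only E is left for (r2,c6).

E B A D F C / F D B C A E / B F C E D A / D C E A B F / A E F B C D / C A D F E B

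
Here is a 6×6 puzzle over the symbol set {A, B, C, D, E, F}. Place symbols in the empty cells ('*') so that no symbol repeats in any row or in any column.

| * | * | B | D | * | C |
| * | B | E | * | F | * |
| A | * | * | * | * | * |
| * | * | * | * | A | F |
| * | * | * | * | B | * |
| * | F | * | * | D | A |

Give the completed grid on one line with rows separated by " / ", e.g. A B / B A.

F A B D E C / C B E A F D / A D F E C B / B E D C A F / D C A F B E / E F C B D A

(r1,c5) = E
(r2,c6) = D
(r3,c5) = C
(r5,c6) = E
(r6,c3) = C
(r1,c1) = F
(r1,c2) = A
(r2,c1) = C
(r2,c4) = A
(r3,c6) = B
(r4,c3) = D
(r5,c1) = D
(r5,c2) = C
(r5,c4) = F
(r3,c3) = F
(r3,c4) = E
(r4,c2) = E
(r5,c3) = A
(r6,c4) = B
(r3,c2) = D
(r4,c1) = B
(r4,c4) = C
(r6,c1) = E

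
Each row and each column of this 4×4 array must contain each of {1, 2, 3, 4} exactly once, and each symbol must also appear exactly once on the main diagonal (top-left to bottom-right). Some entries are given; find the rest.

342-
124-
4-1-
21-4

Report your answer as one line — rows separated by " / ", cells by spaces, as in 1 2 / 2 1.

3 4 2 1 / 1 2 4 3 / 4 3 1 2 / 2 1 3 4

At row 1, column 4: row 1 has {2,3,4}; column 4 has {4}; that leaves 1.
At row 2, column 4: row 2 has {1,2,4}; column 4 has {1,4}; that leaves 3.
At row 3, column 2: row 3 has {1,4}; column 2 has {1,2,4}; that leaves 3.
At row 3, column 4: row 3 has {1,3,4}; column 4 has {1,3,4}; that leaves 2.
At row 4, column 3: row 4 has {1,2,4}; column 3 has {1,2,4}; that leaves 3.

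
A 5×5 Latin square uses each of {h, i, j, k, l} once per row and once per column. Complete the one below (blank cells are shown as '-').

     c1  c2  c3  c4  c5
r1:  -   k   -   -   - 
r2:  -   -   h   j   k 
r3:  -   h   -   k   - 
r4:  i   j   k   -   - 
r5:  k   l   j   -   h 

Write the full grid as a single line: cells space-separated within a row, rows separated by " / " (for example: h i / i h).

(r2,c1) = l
(r2,c2) = i
(r3,c1) = j
(r4,c5) = l
(r5,c4) = i
(r1,c1) = h
(r1,c4) = l
(r3,c5) = i
(r4,c4) = h
(r1,c3) = i
(r1,c5) = j
(r3,c3) = l

h k i l j / l i h j k / j h l k i / i j k h l / k l j i h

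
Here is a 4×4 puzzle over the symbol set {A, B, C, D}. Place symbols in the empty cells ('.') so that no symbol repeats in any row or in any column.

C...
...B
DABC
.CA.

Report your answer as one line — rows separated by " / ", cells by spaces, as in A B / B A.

C B D A / A D C B / D A B C / B C A D

(r1,c3): row 1 has {C}; column 3 has {A,B}, so it must be D.
(r1,c4): row 1 has {C,D}; column 4 has {B,C}, so it must be A.
(r2,c1): row 2 has {B}; column 1 has {C,D}, so it must be A.
(r2,c2): row 2 has {A,B}; column 2 has {A,C}, so it must be D.
(r2,c3): row 2 has {A,B,D}; column 3 has {A,B,D}, so it must be C.
(r4,c1): row 4 has {A,C}; column 1 has {A,C,D}, so it must be B.
(r4,c4): row 4 has {A,B,C}; column 4 has {A,B,C}, so it must be D.
(r1,c2): row 1 has {A,C,D}; column 2 has {A,C,D}, so it must be B.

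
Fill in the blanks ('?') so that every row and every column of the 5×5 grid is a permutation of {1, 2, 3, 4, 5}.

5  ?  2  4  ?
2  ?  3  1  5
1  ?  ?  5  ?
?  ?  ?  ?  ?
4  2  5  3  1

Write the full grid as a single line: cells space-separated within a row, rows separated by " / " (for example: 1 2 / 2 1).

(r1,c5) = 3
(r2,c2) = 4
(r3,c2) = 3
(r3,c3) = 4
(r3,c5) = 2
(r4,c1) = 3
(r4,c3) = 1
(r4,c4) = 2
(r4,c5) = 4
(r1,c2) = 1
(r4,c2) = 5

5 1 2 4 3 / 2 4 3 1 5 / 1 3 4 5 2 / 3 5 1 2 4 / 4 2 5 3 1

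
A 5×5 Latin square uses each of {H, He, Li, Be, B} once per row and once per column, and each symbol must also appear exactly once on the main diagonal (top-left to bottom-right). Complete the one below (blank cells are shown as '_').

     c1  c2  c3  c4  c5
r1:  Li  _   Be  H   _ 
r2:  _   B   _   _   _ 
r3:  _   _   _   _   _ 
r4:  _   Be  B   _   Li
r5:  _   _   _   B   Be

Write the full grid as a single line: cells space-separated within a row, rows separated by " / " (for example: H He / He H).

Li He Be H B / Be B He Li H / B Li H Be He / H Be B He Li / He H Li B Be

(r1,c2) = He
(r1,c5) = B
(r4,c4) = He
(r3,c3) = H
(r3,c5) = He
(r4,c1) = H
(r5,c1) = He
(r5,c3) = Li
(r2,c1) = Be
(r2,c3) = He
(r2,c4) = Li
(r2,c5) = H
(r3,c1) = B
(r3,c2) = Li
(r3,c4) = Be
(r5,c2) = H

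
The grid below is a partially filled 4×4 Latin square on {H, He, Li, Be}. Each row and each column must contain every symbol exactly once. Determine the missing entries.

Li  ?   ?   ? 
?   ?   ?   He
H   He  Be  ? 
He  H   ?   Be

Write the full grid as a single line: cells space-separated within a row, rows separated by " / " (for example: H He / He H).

Li Be He H / Be Li H He / H He Be Li / He H Li Be

Cell (r1,c2): row 1 has {Li}; column 2 has {H,He} → Be.
Cell (r1,c4): row 1 has {Li,Be}; column 4 has {He,Be} → H.
Cell (r2,c1): row 2 has {He}; column 1 has {H,He,Li} → Be.
Cell (r2,c2): row 2 has {He,Be}; column 2 has {H,He,Be} → Li.
Cell (r2,c3): row 2 has {He,Li,Be}; column 3 has {Be} → H.
Cell (r3,c4): row 3 has {H,He,Be}; column 4 has {H,He,Be} → Li.
Cell (r4,c3): row 4 has {H,He,Be}; column 3 has {H,Be} → Li.
Cell (r1,c3): row 1 has {H,Li,Be}; column 3 has {H,Li,Be} → He.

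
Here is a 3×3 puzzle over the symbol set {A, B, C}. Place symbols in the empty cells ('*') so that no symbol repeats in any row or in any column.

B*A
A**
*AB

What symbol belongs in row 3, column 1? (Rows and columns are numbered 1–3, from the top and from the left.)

C

row 1 has {A,B}; column 2 has {A} — only C is left for (r1,c2).
row 2 has {A}; column 2 has {A,C} — only B is left for (r2,c2).
row 2 has {A,B}; column 3 has {A,B} — only C is left for (r2,c3).
row 3 has {A,B}; column 1 has {A,B} — only C is left for (r3,c1).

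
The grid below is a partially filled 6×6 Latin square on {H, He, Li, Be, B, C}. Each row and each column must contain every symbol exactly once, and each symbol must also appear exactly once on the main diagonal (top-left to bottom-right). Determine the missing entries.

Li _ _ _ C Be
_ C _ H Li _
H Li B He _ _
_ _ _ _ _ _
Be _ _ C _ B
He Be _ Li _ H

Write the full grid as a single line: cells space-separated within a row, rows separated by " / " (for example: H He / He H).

Li He H B C Be / B C Be H Li He / H Li B He Be C / C B He Be H Li / Be H Li C He B / He Be C Li B H

(r1,c4): row 1 has {Li,Be,C}; column 4 has {H,He,Li,C}, so it must be B.
(r2,c1): row 2 has {H,Li,C}; column 1 has {H,He,Li,Be}, so it must be B.
(r2,c6): row 2 has {H,Li,B,C}; column 6 has {H,Be,B}, so it must be He.
(r3,c5): row 3 has {H,He,Li,B}; column 5 has {Li,C}, so it must be Be.
(r3,c6): row 3 has {H,He,Li,Be,B}; column 6 has {H,He,Be,B}, so it must be C.
(r4,c1): row 4 is empty so far; column 1 has {H,He,Li,Be,B}, so it must be C.
(r4,c4): row 4 has {C}; column 4 has {H,He,Li,B,C}; the diagonal has {H,Li,B,C}, so it must be Be.
(r4,c6): row 4 has {Be,C}; column 6 has {H,He,Be,B,C}, so it must be Li.
(r5,c5): row 5 has {Be,B,C}; column 5 has {Li,Be,C}; the diagonal has {H,Li,Be,B,C}, so it must be He.
(r6,c3): row 6 has {H,He,Li,Be}; column 3 has {B}, so it must be C.
(r6,c5): row 6 has {H,He,Li,Be,C}; column 5 has {He,Li,Be,C}, so it must be B.
(r2,c3): row 2 has {H,He,Li,B,C}; column 3 has {B,C}, so it must be Be.
(r4,c5): row 4 has {Li,Be,C}; column 5 has {He,Li,Be,B,C}, so it must be H.
(r5,c2): row 5 has {He,Be,B,C}; column 2 has {Li,Be,C}, so it must be H.
(r5,c3): row 5 has {H,He,Be,B,C}; column 3 has {Be,B,C}, so it must be Li.
(r1,c2): row 1 has {Li,Be,B,C}; column 2 has {H,Li,Be,C}, so it must be He.
(r1,c3): row 1 has {He,Li,Be,B,C}; column 3 has {Li,Be,B,C}, so it must be H.
(r4,c2): row 4 has {H,Li,Be,C}; column 2 has {H,He,Li,Be,C}, so it must be B.
(r4,c3): row 4 has {H,Li,Be,B,C}; column 3 has {H,Li,Be,B,C}, so it must be He.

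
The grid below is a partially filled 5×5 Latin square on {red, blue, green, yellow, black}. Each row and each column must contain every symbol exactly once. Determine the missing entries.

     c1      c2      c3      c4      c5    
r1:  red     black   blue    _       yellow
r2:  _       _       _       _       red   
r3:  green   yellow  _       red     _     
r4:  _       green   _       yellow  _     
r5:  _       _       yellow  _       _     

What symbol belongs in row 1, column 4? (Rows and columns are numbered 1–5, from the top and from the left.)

At row 1, column 4: row 1 has {red,blue,yellow,black}; column 4 has {red,yellow}; that leaves green.

green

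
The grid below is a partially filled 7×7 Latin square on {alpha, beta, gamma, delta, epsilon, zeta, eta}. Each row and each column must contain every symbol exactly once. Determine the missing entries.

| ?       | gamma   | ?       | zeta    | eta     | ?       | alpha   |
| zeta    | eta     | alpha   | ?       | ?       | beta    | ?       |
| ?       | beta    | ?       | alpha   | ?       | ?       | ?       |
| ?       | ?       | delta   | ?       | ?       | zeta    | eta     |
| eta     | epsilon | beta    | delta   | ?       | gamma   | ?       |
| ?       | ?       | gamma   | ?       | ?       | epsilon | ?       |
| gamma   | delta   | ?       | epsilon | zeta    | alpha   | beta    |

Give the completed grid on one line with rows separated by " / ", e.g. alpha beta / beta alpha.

(r1,c3) = epsilon
(r1,c6) = delta
(r2,c4) = gamma
(r3,c6) = eta
(r4,c2) = alpha
(r4,c4) = beta
(r5,c5) = alpha
(r5,c7) = zeta
(r6,c2) = zeta
(r6,c4) = eta
(r6,c7) = delta
(r7,c3) = eta
(r1,c1) = beta
(r2,c7) = epsilon
(r3,c3) = zeta
(r3,c7) = gamma
(r4,c1) = epsilon
(r4,c5) = gamma
(r6,c1) = alpha
(r6,c5) = beta
(r2,c5) = delta
(r3,c1) = delta
(r3,c5) = epsilon

beta gamma epsilon zeta eta delta alpha / zeta eta alpha gamma delta beta epsilon / delta beta zeta alpha epsilon eta gamma / epsilon alpha delta beta gamma zeta eta / eta epsilon beta delta alpha gamma zeta / alpha zeta gamma eta beta epsilon delta / gamma delta eta epsilon zeta alpha beta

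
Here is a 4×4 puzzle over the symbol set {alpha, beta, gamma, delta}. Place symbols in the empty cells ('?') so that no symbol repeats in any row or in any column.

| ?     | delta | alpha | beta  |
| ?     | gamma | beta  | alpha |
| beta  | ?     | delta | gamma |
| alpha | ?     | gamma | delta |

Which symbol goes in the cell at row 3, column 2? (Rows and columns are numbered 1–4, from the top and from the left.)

alpha

(r1,c1) = gamma
(r2,c1) = delta
(r3,c2) = alpha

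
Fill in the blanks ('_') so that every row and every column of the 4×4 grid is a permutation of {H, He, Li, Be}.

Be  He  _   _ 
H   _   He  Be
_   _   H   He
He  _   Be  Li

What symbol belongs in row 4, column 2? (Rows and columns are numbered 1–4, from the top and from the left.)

(r1,c3): row 1 has {He,Be}; column 3 has {H,He,Be}, so it must be Li.
(r1,c4): row 1 has {He,Li,Be}; column 4 has {He,Li,Be}, so it must be H.
(r2,c2): row 2 has {H,He,Be}; column 2 has {He}, so it must be Li.
(r3,c1): row 3 has {H,He}; column 1 has {H,He,Be}, so it must be Li.
(r3,c2): row 3 has {H,He,Li}; column 2 has {He,Li}, so it must be Be.
(r4,c2): row 4 has {He,Li,Be}; column 2 has {He,Li,Be}, so it must be H.

H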